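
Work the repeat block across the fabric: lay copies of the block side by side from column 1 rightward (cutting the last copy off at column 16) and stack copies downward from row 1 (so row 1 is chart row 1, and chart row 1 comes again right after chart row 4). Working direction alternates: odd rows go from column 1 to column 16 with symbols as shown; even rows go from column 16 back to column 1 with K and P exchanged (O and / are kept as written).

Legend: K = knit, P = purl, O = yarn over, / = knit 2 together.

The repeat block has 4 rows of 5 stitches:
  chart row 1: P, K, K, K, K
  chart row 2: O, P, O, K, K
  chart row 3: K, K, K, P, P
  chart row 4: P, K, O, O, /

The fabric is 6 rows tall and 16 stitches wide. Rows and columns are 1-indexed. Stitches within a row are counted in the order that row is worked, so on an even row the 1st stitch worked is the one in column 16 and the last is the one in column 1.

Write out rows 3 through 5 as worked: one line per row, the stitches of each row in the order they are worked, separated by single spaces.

Row 3: chart row 3, RS - tile across columns 1-16 and work as-is.
Row 4: chart row 4, WS - tiled (columns 1-16): P K O O / P K O O / P K O O / P; work from column 16 back to 1 with K<->P swapped.
Row 5: chart row 1, RS - tile across columns 1-16 and work as-is.

== ROWS AS WORKED ==
K K K P P K K K P P K K K P P K
K / O O P K / O O P K / O O P K
P K K K K P K K K K P K K K K P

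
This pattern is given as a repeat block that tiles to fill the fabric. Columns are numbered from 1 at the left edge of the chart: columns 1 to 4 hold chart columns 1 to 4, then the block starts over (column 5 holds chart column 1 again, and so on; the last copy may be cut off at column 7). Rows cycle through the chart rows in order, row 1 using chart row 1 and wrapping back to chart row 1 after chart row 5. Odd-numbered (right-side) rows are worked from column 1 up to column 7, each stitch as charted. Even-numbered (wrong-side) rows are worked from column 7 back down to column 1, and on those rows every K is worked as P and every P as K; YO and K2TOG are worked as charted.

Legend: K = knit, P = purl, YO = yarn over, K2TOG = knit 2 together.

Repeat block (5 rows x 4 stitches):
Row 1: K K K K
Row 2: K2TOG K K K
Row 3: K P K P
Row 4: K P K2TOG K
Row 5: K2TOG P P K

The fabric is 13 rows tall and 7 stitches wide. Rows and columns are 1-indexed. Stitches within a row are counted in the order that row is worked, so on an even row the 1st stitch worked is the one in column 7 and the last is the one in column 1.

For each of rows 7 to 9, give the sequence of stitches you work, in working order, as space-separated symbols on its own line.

Row 7: chart row 2, RS - tile across columns 1-7 and work as-is.
Row 8: chart row 3, WS - tiled (columns 1-7): K P K P K P K; work from column 7 back to 1 with K<->P swapped.
Row 9: chart row 4, RS - tile across columns 1-7 and work as-is.

== ROWS AS WORKED ==
K2TOG K K K K2TOG K K
P K P K P K P
K P K2TOG K K P K2TOG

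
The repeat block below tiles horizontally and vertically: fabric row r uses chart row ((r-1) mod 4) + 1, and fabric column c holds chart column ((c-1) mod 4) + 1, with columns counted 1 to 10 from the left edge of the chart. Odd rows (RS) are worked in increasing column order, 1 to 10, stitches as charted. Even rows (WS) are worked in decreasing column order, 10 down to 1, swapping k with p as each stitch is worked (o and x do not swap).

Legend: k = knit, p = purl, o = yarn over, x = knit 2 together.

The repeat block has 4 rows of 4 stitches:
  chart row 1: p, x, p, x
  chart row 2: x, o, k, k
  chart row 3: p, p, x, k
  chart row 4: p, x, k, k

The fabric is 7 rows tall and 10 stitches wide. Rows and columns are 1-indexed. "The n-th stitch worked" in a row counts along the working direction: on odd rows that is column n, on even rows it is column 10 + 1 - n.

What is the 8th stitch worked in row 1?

Stitch:
x

Derivation:
Row 1: (1-1) mod 4 = 0, so use chart row 1. Odd row -> RS.
Chart row 1 tiled across columns 1-10: p x p x p x p x p x
RS: work column 1 to column 10, symbols as charted — the tiled row is the row as worked.
The 8th stitch worked is x.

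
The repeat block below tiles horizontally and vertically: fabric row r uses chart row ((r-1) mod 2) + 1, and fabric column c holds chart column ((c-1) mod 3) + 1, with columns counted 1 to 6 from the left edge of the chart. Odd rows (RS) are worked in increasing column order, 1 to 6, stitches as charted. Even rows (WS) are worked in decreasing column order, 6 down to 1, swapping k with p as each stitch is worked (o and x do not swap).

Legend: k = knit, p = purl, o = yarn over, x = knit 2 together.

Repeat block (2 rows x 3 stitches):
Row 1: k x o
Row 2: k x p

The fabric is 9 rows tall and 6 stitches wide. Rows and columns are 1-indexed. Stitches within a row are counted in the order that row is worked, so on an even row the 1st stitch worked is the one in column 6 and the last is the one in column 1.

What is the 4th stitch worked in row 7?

== STITCH ==
k

Derivation:
For row 7: chart row = ((7-1) mod 2) + 1 = 1; this is a RS (odd) row.
Chart row 1 tiled across columns 1-6: k x o k x o
Right side: take the tiled row as-is (worked left to right from column 1).
Stitch 4 in working order -> k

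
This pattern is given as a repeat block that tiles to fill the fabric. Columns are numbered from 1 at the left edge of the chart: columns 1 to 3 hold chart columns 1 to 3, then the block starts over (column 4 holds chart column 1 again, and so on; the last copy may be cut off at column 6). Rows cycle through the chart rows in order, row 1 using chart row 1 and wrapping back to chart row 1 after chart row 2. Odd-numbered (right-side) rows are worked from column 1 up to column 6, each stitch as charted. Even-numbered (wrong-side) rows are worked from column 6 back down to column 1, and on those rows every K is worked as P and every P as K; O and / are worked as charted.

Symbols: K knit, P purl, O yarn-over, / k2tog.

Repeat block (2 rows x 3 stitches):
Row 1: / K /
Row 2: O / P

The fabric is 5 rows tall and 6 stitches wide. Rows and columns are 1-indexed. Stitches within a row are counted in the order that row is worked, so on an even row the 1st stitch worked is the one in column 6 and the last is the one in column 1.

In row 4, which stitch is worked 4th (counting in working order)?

Row 4 uses chart row ((4-1) mod 2)+1 = 2. Row 4 is even, so WS.
Chart row 2 tiled across columns 1-6: O / P O / P
Wrong side: read the tiled row from column 6 down to 1 and exchange K with P (leave O, /).
Row 4 as worked: K / O K / O
Stitch 4 in working order -> K

Stitch:
K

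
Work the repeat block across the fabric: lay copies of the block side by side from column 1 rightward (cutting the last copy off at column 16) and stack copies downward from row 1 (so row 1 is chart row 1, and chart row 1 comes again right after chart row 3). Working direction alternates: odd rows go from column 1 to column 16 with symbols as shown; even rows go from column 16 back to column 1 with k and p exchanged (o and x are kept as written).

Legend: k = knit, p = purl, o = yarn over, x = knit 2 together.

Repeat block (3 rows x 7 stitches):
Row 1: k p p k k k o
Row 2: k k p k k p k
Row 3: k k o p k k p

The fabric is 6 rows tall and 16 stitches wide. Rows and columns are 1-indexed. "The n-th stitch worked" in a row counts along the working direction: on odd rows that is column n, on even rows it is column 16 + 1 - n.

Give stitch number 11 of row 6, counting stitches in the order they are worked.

== STITCH ==
p

Derivation:
For row 6: chart row = ((6-1) mod 3) + 1 = 3; this is a WS (even) row.
Chart row 3 tiled across columns 1-16: k k o p k k p k k o p k k p k k
Wrong side: read the tiled row from column 16 down to 1 and exchange k with p (leave o, x).
Row 6 as worked: p p k p p k o p p k p p k o p p
Counting 11 along the worked row gives p.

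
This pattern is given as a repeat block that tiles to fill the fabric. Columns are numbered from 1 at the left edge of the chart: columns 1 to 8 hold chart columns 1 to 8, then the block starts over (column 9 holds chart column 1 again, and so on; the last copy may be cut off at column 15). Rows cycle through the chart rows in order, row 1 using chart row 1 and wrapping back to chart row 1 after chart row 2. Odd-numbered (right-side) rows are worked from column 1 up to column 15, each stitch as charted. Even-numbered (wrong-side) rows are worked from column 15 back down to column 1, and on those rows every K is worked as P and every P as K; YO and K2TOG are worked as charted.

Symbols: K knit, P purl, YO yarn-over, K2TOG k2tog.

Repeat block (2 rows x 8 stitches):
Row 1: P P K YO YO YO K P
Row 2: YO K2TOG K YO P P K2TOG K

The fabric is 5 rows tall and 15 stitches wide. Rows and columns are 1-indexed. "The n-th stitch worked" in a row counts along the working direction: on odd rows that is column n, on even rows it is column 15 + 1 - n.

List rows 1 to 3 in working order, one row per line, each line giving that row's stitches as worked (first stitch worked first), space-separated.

Result:
P P K YO YO YO K P P P K YO YO YO K
K2TOG K K YO P K2TOG YO P K2TOG K K YO P K2TOG YO
P P K YO YO YO K P P P K YO YO YO K

Derivation:
Row 1: chart row 1, RS - tile across columns 1-15 and work as-is.
Row 2: chart row 2, WS - tiled (columns 1-15): YO K2TOG K YO P P K2TOG K YO K2TOG K YO P P K2TOG; work from column 15 back to 1 with K<->P swapped.
Row 3: chart row 1, RS - tile across columns 1-15 and work as-is.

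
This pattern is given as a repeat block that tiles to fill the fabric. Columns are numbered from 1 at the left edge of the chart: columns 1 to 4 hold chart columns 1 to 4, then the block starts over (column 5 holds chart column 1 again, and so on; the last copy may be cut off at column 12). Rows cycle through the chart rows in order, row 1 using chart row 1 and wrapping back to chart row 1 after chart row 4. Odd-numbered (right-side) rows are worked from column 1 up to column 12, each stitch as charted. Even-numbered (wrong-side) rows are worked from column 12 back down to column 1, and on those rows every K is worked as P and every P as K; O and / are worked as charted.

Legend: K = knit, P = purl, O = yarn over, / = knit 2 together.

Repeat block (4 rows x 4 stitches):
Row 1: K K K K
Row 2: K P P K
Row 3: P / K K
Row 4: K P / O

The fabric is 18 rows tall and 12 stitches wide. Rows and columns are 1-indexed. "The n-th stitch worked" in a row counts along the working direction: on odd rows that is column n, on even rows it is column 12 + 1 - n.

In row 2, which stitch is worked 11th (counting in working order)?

Row 2 uses chart row ((2-1) mod 4)+1 = 2. Row 2 is even, so WS.
Chart row 2 tiled across columns 1-12: K P P K K P P K K P P K
Wrong side: read the tiled row from column 12 down to 1 and exchange K with P (leave O, /).
Row 2 as worked: P K K P P K K P P K K P
Counting 11 along the worked row gives K.

Stitch:
K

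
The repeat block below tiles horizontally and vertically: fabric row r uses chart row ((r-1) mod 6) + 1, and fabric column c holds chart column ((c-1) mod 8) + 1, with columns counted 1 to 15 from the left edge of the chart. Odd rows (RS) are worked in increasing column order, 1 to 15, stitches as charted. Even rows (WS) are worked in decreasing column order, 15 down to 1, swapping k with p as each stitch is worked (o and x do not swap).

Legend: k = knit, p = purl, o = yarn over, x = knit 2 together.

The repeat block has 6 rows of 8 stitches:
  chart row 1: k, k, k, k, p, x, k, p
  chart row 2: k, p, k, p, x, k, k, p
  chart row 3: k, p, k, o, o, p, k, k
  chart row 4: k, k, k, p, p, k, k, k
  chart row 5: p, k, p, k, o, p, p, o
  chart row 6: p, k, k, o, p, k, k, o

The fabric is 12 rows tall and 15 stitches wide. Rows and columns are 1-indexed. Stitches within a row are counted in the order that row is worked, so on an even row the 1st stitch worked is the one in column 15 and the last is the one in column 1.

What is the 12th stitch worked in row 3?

Result:
o

Derivation:
For row 3: chart row = ((3-1) mod 6) + 1 = 3; this is a RS (odd) row.
Chart row 3 tiled across columns 1-15: k p k o o p k k k p k o o p k
RS row: no reversal, no swap; stitch n worked = column n.
Counting 12 along the worked row gives o.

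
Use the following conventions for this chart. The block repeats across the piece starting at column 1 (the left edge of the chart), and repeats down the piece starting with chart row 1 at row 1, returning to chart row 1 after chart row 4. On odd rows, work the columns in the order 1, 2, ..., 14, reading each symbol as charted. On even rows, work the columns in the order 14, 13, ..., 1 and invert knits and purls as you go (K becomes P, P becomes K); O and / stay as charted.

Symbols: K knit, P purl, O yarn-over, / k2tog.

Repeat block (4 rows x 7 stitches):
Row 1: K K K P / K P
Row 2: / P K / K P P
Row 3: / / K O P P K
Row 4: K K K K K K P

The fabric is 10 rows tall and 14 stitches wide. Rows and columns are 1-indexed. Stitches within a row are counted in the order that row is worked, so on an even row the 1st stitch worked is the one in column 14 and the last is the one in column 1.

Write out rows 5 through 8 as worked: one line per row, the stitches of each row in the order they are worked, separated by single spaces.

Row 5: chart row 1, RS - tile across columns 1-14 and work as-is.
Row 6: chart row 2, WS - tiled (columns 1-14): / P K / K P P / P K / K P P; work from column 14 back to 1 with K<->P swapped.
Row 7: chart row 3, RS - tile across columns 1-14 and work as-is.
Row 8: chart row 4, WS - tiled (columns 1-14): K K K K K K P K K K K K K P; work from column 14 back to 1 with K<->P swapped.

Rows as worked:
K K K P / K P K K K P / K P
K K P / P K / K K P / P K /
/ / K O P P K / / K O P P K
K P P P P P P K P P P P P P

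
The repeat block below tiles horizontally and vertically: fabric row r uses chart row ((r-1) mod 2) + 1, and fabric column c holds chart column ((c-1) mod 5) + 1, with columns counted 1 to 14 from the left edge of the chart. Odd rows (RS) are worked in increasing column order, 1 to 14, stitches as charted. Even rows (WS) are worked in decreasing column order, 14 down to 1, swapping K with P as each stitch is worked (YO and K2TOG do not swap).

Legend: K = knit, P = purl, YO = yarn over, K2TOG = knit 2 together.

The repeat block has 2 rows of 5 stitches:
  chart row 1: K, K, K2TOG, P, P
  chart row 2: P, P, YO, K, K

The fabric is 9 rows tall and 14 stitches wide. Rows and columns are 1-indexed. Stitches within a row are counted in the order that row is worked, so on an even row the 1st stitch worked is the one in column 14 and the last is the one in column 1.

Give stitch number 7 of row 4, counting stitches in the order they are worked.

For row 4: chart row = ((4-1) mod 2) + 1 = 2; this is a WS (even) row.
Chart row 2 tiled across columns 1-14: P P YO K K P P YO K K P P YO K
WS: work from column 14 back to column 1 (reverse the tiled row), swapping K<->P (YO and K2TOG unchanged).
Row 4 as worked: P YO K K P P YO K K P P YO K K
The 7th stitch worked is YO.

== STITCH ==
YO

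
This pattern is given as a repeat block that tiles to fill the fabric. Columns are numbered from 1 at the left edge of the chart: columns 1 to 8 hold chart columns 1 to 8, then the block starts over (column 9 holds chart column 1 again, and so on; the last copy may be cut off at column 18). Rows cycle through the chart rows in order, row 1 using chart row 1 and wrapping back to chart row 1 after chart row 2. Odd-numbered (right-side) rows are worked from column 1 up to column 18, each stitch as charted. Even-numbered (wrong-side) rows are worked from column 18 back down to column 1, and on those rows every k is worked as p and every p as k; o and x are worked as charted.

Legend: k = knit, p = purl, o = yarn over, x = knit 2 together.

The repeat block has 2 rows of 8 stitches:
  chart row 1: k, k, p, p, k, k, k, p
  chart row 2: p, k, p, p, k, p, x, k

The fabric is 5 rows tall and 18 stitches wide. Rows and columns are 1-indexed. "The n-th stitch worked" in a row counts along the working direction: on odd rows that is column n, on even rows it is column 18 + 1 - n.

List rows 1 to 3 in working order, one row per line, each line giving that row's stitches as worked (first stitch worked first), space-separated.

Rows as worked:
k k p p k k k p k k p p k k k p k k
p k p x k p k k p k p x k p k k p k
k k p p k k k p k k p p k k k p k k

Derivation:
Row 1: chart row 1, RS - tile across columns 1-18 and work as-is.
Row 2: chart row 2, WS - tiled (columns 1-18): p k p p k p x k p k p p k p x k p k; work from column 18 back to 1 with k<->p swapped.
Row 3: chart row 1, RS - tile across columns 1-18 and work as-is.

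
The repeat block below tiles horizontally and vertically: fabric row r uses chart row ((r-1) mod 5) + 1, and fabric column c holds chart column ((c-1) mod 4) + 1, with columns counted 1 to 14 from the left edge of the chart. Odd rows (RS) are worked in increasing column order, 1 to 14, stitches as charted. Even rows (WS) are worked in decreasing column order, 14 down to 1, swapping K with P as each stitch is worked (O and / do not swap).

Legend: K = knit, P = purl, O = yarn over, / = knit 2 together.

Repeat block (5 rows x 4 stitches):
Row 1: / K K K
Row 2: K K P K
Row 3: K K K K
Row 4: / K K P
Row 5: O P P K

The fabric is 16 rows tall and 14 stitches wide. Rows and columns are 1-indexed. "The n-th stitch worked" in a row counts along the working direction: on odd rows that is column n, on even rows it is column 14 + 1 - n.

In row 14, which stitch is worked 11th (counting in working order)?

For row 14: chart row = ((14-1) mod 5) + 1 = 4; this is a WS (even) row.
Chart row 4 tiled across columns 1-14: / K K P / K K P / K K P / K
Wrong side: read the tiled row from column 14 down to 1 and exchange K with P (leave O, /).
Row 14 as worked: P / K P P / K P P / K P P /
Counting 11 along the worked row gives K.

Stitch:
K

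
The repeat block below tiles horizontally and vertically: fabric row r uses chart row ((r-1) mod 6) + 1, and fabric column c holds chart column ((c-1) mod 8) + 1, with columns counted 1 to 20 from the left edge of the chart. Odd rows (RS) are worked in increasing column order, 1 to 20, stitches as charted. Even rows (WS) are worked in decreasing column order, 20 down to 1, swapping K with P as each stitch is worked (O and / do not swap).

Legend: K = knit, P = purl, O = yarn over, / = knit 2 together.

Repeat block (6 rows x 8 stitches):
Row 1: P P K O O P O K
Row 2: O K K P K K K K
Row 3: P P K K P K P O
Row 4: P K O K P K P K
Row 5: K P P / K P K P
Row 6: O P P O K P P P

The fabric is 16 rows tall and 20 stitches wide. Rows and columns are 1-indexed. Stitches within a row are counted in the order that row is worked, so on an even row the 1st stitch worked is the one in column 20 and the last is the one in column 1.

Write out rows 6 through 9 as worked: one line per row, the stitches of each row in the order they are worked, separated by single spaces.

Row 6: chart row 6, WS - tiled (columns 1-20): O P P O K P P P O P P O K P P P O P P O; work from column 20 back to 1 with K<->P swapped.
Row 7: chart row 1, RS - tile across columns 1-20 and work as-is.
Row 8: chart row 2, WS - tiled (columns 1-20): O K K P K K K K O K K P K K K K O K K P; work from column 20 back to 1 with K<->P swapped.
Row 9: chart row 3, RS - tile across columns 1-20 and work as-is.

Rows as worked:
O K K O K K K P O K K O K K K P O K K O
P P K O O P O K P P K O O P O K P P K O
K P P O P P P P K P P O P P P P K P P O
P P K K P K P O P P K K P K P O P P K K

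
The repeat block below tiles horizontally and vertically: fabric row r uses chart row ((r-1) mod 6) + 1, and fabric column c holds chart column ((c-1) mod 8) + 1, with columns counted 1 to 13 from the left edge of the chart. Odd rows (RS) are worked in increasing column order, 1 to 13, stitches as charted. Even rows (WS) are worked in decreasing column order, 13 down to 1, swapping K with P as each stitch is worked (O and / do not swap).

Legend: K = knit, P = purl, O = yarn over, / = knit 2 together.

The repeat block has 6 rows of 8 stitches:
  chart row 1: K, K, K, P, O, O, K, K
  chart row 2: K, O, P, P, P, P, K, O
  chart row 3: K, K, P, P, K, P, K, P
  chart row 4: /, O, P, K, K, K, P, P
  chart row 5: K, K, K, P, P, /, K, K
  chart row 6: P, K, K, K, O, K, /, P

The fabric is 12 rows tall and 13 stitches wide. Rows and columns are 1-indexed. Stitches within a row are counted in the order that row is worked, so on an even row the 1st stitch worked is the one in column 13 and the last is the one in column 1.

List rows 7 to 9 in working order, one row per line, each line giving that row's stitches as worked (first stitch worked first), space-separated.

Row 7: chart row 1, RS - tile across columns 1-13 and work as-is.
Row 8: chart row 2, WS - tiled (columns 1-13): K O P P P P K O K O P P P; work from column 13 back to 1 with K<->P swapped.
Row 9: chart row 3, RS - tile across columns 1-13 and work as-is.

Rows as worked:
K K K P O O K K K K K P O
K K K O P O P K K K K O P
K K P P K P K P K K P P K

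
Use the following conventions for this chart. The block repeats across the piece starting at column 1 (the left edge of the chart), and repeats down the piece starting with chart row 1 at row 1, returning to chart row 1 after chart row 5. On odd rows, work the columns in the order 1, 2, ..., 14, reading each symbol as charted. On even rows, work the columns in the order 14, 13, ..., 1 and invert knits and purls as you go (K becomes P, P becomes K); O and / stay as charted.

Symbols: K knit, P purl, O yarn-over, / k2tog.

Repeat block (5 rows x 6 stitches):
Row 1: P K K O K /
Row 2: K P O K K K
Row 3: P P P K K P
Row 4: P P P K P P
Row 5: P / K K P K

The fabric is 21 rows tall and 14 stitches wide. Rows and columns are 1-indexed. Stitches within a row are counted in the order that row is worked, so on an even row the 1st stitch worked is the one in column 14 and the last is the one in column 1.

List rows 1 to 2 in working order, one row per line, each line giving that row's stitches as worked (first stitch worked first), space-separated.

Row 1: chart row 1, RS - tile across columns 1-14 and work as-is.
Row 2: chart row 2, WS - tiled (columns 1-14): K P O K K K K P O K K K K P; work from column 14 back to 1 with K<->P swapped.

Result:
P K K O K / P K K O K / P K
K P P P P O K P P P P O K P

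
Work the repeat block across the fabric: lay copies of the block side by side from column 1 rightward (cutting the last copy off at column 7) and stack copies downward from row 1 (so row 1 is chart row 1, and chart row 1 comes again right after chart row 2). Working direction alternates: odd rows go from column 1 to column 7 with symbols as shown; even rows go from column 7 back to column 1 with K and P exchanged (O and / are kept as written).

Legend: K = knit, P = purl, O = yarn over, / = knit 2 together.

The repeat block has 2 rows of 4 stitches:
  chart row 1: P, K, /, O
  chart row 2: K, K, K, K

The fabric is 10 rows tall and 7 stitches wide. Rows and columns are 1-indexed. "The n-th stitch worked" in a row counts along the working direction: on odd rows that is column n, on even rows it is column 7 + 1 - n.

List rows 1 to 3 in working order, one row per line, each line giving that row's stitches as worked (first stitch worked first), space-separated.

Row 1: chart row 1, RS - tile across columns 1-7 and work as-is.
Row 2: chart row 2, WS - tiled (columns 1-7): K K K K K K K; work from column 7 back to 1 with K<->P swapped.
Row 3: chart row 1, RS - tile across columns 1-7 and work as-is.

Result:
P K / O P K /
P P P P P P P
P K / O P K /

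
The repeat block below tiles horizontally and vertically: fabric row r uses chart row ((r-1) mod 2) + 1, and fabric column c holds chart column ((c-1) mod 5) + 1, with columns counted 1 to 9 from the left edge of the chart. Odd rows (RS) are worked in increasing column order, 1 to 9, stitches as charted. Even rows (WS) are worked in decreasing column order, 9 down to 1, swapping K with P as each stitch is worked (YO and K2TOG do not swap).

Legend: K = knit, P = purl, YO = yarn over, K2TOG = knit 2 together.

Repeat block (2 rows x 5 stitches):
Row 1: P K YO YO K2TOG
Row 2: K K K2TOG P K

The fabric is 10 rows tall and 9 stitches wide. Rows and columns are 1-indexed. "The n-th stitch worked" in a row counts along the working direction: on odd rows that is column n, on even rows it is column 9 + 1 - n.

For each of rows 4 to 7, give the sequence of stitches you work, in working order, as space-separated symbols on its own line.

== ROWS AS WORKED ==
K K2TOG P P P K K2TOG P P
P K YO YO K2TOG P K YO YO
K K2TOG P P P K K2TOG P P
P K YO YO K2TOG P K YO YO

Derivation:
Row 4: chart row 2, WS - tiled (columns 1-9): K K K2TOG P K K K K2TOG P; work from column 9 back to 1 with K<->P swapped.
Row 5: chart row 1, RS - tile across columns 1-9 and work as-is.
Row 6: chart row 2, WS - tiled (columns 1-9): K K K2TOG P K K K K2TOG P; work from column 9 back to 1 with K<->P swapped.
Row 7: chart row 1, RS - tile across columns 1-9 and work as-is.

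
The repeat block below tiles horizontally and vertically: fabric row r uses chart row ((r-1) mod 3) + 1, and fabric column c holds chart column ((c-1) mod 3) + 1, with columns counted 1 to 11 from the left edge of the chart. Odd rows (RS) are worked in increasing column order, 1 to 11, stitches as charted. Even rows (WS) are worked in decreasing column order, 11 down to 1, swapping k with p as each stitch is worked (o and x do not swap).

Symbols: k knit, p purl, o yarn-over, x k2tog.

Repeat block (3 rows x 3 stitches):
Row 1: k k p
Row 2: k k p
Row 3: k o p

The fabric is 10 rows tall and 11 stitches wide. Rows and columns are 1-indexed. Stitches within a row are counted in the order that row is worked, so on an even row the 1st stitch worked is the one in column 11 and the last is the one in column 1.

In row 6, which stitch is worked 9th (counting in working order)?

Result:
k

Derivation:
For row 6: chart row = ((6-1) mod 3) + 1 = 3; this is a WS (even) row.
Chart row 3 tiled across columns 1-11: k o p k o p k o p k o
WS row: flip the tiled sequence (start at column 11) and apply k<->p; o and x stay.
Row 6 as worked: o p k o p k o p k o p
Stitch 9 in working order -> k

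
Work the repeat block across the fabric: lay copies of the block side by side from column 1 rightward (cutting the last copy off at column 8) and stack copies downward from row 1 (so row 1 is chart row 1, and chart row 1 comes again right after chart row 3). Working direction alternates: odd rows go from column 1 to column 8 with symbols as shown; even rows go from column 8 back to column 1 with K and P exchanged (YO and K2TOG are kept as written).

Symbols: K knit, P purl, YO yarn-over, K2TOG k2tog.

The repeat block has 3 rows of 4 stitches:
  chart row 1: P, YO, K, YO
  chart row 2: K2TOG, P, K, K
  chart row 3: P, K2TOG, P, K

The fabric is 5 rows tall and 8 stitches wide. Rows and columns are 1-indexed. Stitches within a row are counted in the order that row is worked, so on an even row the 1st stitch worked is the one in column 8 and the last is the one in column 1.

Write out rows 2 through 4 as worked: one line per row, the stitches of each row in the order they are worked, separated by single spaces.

Row 2: chart row 2, WS - tiled (columns 1-8): K2TOG P K K K2TOG P K K; work from column 8 back to 1 with K<->P swapped.
Row 3: chart row 3, RS - tile across columns 1-8 and work as-is.
Row 4: chart row 1, WS - tiled (columns 1-8): P YO K YO P YO K YO; work from column 8 back to 1 with K<->P swapped.

Result:
P P K K2TOG P P K K2TOG
P K2TOG P K P K2TOG P K
YO P YO K YO P YO K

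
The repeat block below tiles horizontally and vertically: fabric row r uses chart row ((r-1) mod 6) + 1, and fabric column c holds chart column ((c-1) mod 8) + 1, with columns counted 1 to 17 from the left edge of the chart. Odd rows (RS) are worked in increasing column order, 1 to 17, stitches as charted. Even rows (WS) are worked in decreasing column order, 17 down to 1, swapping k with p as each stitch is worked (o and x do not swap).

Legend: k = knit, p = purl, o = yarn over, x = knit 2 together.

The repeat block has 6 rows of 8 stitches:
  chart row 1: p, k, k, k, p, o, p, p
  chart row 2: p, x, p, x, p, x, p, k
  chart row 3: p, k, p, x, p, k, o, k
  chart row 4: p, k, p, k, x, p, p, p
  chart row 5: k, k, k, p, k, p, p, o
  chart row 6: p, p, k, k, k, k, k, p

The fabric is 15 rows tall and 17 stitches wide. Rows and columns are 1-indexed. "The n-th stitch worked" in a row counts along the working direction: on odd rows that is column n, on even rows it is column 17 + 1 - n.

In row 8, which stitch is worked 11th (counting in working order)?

Row 8: (8-1) mod 6 = 1, so use chart row 2. Even row -> WS.
Chart row 2 tiled across columns 1-17: p x p x p x p k p x p x p x p k p
WS: work from column 17 back to column 1 (reverse the tiled row), swapping k<->p (o and x unchanged).
Row 8 as worked: k p k x k x k x k p k x k x k x k
The 11th stitch worked is k.

Result:
k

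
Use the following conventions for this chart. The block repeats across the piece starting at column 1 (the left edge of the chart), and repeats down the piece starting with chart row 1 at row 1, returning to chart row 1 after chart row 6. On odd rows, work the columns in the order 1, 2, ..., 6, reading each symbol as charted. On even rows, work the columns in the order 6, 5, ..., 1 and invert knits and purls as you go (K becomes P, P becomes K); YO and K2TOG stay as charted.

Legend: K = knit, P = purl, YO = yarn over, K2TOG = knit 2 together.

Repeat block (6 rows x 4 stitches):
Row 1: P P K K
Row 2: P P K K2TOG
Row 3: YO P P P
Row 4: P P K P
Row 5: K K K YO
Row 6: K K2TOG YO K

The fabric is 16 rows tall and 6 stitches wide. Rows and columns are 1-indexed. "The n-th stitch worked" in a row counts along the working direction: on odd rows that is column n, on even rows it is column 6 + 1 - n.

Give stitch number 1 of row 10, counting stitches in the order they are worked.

Row 10 uses chart row ((10-1) mod 6)+1 = 4. Row 10 is even, so WS.
Chart row 4 tiled across columns 1-6: P P K P P P
Wrong side: read the tiled row from column 6 down to 1 and exchange K with P (leave YO, K2TOG).
Row 10 as worked: K K K P K K
Stitch 1 in working order -> K

Result:
K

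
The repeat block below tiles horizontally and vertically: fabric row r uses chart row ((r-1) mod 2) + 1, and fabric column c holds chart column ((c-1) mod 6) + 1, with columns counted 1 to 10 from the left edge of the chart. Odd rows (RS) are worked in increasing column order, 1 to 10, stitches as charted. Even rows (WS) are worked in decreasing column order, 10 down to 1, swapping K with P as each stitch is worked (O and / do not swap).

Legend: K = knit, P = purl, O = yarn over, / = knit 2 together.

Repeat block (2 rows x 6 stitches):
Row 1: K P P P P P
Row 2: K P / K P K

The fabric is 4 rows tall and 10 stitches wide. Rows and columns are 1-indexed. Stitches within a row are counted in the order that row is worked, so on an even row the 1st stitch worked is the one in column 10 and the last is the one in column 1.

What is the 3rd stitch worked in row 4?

For row 4: chart row = ((4-1) mod 2) + 1 = 2; this is a WS (even) row.
Chart row 2 tiled across columns 1-10: K P / K P K K P / K
WS row: flip the tiled sequence (start at column 10) and apply K<->P; O and / stay.
Row 4 as worked: P / K P P K P / K P
The 3rd stitch worked is K.

Stitch:
K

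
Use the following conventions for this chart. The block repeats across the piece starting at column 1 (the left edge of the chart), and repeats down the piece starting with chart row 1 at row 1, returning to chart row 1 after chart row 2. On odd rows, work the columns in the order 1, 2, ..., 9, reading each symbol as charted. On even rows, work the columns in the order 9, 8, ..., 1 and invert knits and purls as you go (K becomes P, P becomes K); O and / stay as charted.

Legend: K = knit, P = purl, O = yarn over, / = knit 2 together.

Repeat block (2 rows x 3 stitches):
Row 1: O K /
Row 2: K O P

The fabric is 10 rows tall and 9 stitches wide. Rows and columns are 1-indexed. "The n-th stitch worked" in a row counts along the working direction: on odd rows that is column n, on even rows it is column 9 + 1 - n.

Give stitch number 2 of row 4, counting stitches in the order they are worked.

Row 4 uses chart row ((4-1) mod 2)+1 = 2. Row 4 is even, so WS.
Chart row 2 tiled across columns 1-9: K O P K O P K O P
Wrong side: read the tiled row from column 9 down to 1 and exchange K with P (leave O, /).
Row 4 as worked: K O P K O P K O P
Stitch 2 in working order -> O

Result:
O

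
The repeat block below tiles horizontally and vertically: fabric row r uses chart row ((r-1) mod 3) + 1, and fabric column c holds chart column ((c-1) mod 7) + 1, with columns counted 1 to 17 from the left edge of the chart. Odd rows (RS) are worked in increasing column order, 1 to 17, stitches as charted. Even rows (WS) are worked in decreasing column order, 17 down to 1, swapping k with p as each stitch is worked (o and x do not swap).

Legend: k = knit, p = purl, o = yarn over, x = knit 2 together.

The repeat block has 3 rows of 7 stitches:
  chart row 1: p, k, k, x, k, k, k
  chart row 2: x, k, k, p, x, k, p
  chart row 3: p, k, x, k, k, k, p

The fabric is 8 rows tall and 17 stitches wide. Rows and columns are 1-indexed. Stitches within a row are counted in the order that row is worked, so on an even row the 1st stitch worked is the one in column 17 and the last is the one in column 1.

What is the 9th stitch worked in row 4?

Result:
p

Derivation:
For row 4: chart row = ((4-1) mod 3) + 1 = 1; this is a WS (even) row.
Chart row 1 tiled across columns 1-17: p k k x k k k p k k x k k k p k k
WS row: flip the tiled sequence (start at column 17) and apply k<->p; o and x stay.
Row 4 as worked: p p k p p p x p p k p p p x p p k
Counting 9 along the worked row gives p.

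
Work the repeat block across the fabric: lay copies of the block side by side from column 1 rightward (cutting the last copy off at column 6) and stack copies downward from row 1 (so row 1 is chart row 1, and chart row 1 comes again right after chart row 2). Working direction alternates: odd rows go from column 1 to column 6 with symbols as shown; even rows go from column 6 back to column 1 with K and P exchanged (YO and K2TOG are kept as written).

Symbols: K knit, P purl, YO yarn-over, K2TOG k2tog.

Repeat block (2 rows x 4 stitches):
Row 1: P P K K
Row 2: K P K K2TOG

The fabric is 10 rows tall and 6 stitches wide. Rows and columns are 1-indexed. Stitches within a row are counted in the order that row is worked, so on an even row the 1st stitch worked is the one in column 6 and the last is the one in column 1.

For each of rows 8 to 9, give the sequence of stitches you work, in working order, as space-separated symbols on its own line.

Result:
K P K2TOG P K P
P P K K P P

Derivation:
Row 8: chart row 2, WS - tiled (columns 1-6): K P K K2TOG K P; work from column 6 back to 1 with K<->P swapped.
Row 9: chart row 1, RS - tile across columns 1-6 and work as-is.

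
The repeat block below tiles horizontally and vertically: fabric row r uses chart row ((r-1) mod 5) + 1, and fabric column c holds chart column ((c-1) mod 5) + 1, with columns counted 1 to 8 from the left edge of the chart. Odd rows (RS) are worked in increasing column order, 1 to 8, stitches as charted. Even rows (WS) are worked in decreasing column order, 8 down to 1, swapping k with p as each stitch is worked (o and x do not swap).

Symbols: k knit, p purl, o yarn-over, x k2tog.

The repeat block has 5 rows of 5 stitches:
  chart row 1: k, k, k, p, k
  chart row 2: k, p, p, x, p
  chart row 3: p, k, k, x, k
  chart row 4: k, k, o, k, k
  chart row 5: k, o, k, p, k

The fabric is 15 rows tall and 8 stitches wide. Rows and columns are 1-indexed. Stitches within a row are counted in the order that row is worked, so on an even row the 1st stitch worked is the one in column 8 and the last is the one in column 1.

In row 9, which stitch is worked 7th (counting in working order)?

== STITCH ==
k

Derivation:
Row 9: (9-1) mod 5 = 3, so use chart row 4. Odd row -> RS.
Chart row 4 tiled across columns 1-8: k k o k k k k o
RS: work column 1 to column 8, symbols as charted — the tiled row is the row as worked.
Counting 7 along the worked row gives k.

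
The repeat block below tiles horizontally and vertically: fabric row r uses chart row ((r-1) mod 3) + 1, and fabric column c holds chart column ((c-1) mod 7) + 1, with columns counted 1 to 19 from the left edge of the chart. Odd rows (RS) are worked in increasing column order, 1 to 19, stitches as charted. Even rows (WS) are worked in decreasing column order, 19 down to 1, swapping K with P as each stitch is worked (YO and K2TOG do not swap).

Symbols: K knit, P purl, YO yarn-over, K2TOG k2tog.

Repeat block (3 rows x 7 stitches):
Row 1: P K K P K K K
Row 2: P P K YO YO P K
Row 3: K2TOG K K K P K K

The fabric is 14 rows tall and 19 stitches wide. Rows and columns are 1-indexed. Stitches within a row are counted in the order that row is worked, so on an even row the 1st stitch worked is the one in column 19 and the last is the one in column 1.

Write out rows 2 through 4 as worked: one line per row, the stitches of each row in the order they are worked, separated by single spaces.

Row 2: chart row 2, WS - tiled (columns 1-19): P P K YO YO P K P P K YO YO P K P P K YO YO; work from column 19 back to 1 with K<->P swapped.
Row 3: chart row 3, RS - tile across columns 1-19 and work as-is.
Row 4: chart row 1, WS - tiled (columns 1-19): P K K P K K K P K K P K K K P K K P K; work from column 19 back to 1 with K<->P swapped.

Result:
YO YO P K K P K YO YO P K K P K YO YO P K K
K2TOG K K K P K K K2TOG K K K P K K K2TOG K K K P
P K P P K P P P K P P K P P P K P P K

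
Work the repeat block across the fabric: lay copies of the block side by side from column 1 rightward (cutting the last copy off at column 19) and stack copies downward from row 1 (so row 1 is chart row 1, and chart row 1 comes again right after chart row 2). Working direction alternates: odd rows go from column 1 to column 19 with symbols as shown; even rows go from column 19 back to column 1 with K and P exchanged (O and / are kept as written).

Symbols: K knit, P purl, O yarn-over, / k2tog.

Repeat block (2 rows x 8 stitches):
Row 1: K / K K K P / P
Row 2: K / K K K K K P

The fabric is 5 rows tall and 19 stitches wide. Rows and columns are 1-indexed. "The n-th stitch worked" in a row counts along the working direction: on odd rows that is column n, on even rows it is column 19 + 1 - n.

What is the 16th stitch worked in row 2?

For row 2: chart row = ((2-1) mod 2) + 1 = 2; this is a WS (even) row.
Chart row 2 tiled across columns 1-19: K / K K K K K P K / K K K K K P K / K
Wrong side: read the tiled row from column 19 down to 1 and exchange K with P (leave O, /).
Row 2 as worked: P / P K P P P P P / P K P P P P P / P
Counting 16 along the worked row gives P.

Stitch:
P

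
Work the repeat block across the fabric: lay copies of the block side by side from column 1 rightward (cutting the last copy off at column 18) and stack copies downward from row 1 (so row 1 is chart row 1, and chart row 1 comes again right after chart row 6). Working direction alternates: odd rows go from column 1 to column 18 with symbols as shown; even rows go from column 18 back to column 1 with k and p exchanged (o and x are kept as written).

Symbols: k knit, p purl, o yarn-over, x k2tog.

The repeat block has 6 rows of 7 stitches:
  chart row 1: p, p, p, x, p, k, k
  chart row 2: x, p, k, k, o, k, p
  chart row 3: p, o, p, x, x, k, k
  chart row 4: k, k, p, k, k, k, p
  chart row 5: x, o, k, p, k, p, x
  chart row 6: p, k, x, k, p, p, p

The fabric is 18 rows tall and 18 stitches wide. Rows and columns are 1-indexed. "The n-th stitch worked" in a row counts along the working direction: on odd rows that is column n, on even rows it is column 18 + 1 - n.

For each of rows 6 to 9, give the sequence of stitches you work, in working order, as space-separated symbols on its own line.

== ROWS AS WORKED ==
p x p k k k k p x p k k k k p x p k
p p p x p k k p p p x p k k p p p x
p p k x k p o p p k x k p o p p k x
p o p x x k k p o p x x k k p o p x

Derivation:
Row 6: chart row 6, WS - tiled (columns 1-18): p k x k p p p p k x k p p p p k x k; work from column 18 back to 1 with k<->p swapped.
Row 7: chart row 1, RS - tile across columns 1-18 and work as-is.
Row 8: chart row 2, WS - tiled (columns 1-18): x p k k o k p x p k k o k p x p k k; work from column 18 back to 1 with k<->p swapped.
Row 9: chart row 3, RS - tile across columns 1-18 and work as-is.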